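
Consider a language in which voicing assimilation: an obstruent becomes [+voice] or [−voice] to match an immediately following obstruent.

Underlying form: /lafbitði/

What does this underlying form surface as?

[lavbidði]

/f/ before /b/ (voiced) → [v]
/t/ before /ð/ (voiced) → [d]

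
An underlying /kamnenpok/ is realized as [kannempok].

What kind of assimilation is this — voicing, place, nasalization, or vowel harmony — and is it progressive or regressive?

place assimilation, regressive

/m/→[n] /n/→[m].
Each target copies a feature from the following segment, so the direction is regressive.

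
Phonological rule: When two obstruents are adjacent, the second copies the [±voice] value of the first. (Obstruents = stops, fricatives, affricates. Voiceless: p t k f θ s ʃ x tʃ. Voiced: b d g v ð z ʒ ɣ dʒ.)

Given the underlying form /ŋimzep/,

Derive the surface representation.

[ŋimzep]

no segment meets the rule's conditions; no change.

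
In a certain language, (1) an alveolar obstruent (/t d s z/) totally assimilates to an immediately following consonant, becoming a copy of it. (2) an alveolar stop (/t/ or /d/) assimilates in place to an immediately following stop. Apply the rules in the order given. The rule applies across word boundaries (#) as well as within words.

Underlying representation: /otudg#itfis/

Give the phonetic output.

[otugg#iffis]

Rule 1: /d/ before /g/ → [g] (total assimilation)
Rule 1: /t/ before /f/ → [f] (total assimilation)
After rule 1: otugg#iffis
Rule 2: no segment meets the rule's conditions; no change.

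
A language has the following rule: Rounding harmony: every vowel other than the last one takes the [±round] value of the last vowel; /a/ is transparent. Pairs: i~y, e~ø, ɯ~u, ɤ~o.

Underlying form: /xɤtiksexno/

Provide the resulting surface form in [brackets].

[xotyksøxno]

/ɤ/ harmonizes with /o/ ([+round]) → [o]
/i/ harmonizes with /o/ ([+round]) → [y]
/e/ harmonizes with /o/ ([+round]) → [ø]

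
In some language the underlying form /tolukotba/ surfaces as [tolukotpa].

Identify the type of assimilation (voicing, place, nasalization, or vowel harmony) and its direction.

/b/→[p].
Each target copies a feature from the preceding segment, so the direction is progressive.

voicing assimilation, progressive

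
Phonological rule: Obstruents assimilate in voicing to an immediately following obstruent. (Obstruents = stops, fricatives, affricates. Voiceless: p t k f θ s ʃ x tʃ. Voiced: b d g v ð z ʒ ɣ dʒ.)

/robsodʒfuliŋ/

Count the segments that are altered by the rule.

/b/ before /s/ (voiceless) → [p]
/dʒ/ before /f/ (voiceless) → [tʃ]
2 segments change.

2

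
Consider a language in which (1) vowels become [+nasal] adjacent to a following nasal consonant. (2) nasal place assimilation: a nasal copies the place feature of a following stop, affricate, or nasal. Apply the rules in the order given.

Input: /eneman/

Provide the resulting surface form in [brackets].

Rule 1: /e/ before nasal /n/ → [ẽ]
Rule 1: /e/ before nasal /m/ → [ẽ]
Rule 1: /a/ before nasal /n/ → [ã]
After rule 1: ẽnẽmãn
Rule 2: no segment meets the rule's conditions; no change.

[ẽnẽmãn]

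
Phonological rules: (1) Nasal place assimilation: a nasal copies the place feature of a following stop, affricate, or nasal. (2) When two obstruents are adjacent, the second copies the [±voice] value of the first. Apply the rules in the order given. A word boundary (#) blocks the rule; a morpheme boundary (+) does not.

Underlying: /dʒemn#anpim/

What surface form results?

[dʒenn#ampim]

Rule 1: /m/ before /n/ (alveolar) → [n]
Rule 1: /n/ before /p/ (labial) → [m]
After rule 1: dʒenn#ampim
Rule 2: no segment meets the rule's conditions; no change.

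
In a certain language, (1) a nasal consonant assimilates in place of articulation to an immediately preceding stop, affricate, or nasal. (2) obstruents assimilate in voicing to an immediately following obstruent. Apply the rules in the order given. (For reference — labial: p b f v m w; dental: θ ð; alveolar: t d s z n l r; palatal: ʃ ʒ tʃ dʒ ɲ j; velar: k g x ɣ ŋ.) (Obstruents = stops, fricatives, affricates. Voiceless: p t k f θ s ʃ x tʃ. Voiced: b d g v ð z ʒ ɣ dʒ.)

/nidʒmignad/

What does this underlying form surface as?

Rule 1: /m/ after /dʒ/ (palatal) → [ɲ]
Rule 1: /n/ after /g/ (velar) → [ŋ]
After rule 1: nidʒɲigŋad
Rule 2: no segment meets the rule's conditions; no change.

[nidʒɲigŋad]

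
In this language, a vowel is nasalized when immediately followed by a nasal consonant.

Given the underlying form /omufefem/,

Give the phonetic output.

/o/ before nasal /m/ → [õ]
/e/ before nasal /m/ → [ẽ]

[õmufefẽm]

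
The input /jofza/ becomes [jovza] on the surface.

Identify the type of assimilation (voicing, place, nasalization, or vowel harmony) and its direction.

/f/→[v].
Each target copies a feature from the following segment, so the direction is regressive.

voicing assimilation, regressive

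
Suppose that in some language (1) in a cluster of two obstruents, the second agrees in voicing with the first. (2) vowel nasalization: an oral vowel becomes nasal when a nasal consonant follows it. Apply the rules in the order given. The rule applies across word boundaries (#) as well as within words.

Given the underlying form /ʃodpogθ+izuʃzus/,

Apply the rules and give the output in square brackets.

Rule 1: /p/ after /d/ (voiced) → [b]
Rule 1: /θ/ after /g/ (voiced) → [ð]
Rule 1: /z/ after /ʃ/ (voiceless) → [s]
After rule 1: ʃodbogð+izuʃsus
Rule 2: no segment meets the rule's conditions; no change.

[ʃodbogð+izuʃsus]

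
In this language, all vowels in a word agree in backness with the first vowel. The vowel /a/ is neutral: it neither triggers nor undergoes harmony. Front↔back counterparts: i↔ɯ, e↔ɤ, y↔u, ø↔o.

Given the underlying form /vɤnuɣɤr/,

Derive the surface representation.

[vɤnuɣɤr]

no segment meets the rule's conditions; no change.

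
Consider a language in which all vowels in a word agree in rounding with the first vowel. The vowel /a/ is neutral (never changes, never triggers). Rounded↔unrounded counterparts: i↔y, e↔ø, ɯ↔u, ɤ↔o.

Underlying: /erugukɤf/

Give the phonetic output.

[erɯgɯkɤf]

/u/ harmonizes with /e/ ([-round]) → [ɯ]
/u/ harmonizes with /e/ ([-round]) → [ɯ]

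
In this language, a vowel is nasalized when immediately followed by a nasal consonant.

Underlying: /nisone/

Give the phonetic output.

/o/ before nasal /n/ → [õ]

[nisõne]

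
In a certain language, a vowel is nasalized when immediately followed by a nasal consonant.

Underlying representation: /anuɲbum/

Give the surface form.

/a/ before nasal /n/ → [ã]
/u/ before nasal /ɲ/ → [ũ]
/u/ before nasal /m/ → [ũ]

[ãnũɲbũm]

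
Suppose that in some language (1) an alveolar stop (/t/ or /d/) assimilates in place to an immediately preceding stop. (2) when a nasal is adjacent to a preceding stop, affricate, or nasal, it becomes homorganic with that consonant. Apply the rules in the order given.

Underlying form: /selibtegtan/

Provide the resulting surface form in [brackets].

Rule 1: /t/ after /b/ (labial) → [p]
Rule 1: /t/ after /g/ (velar) → [k]
After rule 1: selibpegkan
Rule 2: no segment meets the rule's conditions; no change.

[selibpegkan]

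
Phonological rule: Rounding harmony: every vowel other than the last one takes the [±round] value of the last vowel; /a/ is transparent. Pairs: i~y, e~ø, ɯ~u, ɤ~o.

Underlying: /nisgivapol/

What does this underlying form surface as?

/i/ harmonizes with /o/ ([+round]) → [y]
/i/ harmonizes with /o/ ([+round]) → [y]

[nysgyvapol]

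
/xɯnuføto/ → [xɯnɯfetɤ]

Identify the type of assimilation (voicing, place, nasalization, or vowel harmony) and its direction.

/u/→[ɯ] /ø/→[e] /o/→[ɤ].
Vowels agree with the first vowel, so the harmony is progressive.

vowel harmony, progressive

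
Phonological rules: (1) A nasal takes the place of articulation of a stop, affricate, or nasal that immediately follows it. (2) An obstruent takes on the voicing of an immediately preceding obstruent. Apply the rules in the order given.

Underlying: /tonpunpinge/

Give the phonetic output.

Rule 1: /n/ before /p/ (labial) → [m]
Rule 1: /n/ before /p/ (labial) → [m]
Rule 1: /n/ before /g/ (velar) → [ŋ]
After rule 1: tompumpiŋge
Rule 2: no segment meets the rule's conditions; no change.

[tompumpiŋge]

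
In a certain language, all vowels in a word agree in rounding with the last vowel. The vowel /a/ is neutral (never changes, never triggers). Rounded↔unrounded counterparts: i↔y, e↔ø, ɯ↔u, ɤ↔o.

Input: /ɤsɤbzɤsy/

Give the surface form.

[osobzosy]

/ɤ/ harmonizes with /y/ ([+round]) → [o]
/ɤ/ harmonizes with /y/ ([+round]) → [o]
/ɤ/ harmonizes with /y/ ([+round]) → [o]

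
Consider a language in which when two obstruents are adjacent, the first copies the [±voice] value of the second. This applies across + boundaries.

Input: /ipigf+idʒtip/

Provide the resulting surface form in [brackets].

/g/ before /f/ (voiceless) → [k]
/dʒ/ before /t/ (voiceless) → [tʃ]

[ipikf+itʃtip]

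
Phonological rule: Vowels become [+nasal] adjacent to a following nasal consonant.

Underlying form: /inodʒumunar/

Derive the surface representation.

[ĩnodʒũmũnar]

/i/ before nasal /n/ → [ĩ]
/u/ before nasal /m/ → [ũ]
/u/ before nasal /n/ → [ũ]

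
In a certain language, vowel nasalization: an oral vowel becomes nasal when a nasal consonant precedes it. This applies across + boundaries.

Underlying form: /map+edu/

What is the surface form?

/a/ after nasal /m/ → [ã]

[mãp+edu]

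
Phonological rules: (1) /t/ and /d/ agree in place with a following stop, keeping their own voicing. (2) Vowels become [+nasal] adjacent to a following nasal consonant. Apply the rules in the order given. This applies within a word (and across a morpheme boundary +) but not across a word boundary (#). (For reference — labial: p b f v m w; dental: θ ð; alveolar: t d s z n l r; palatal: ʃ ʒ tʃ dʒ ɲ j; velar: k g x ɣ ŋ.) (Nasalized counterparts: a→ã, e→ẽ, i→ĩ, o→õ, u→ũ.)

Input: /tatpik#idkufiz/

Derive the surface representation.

[tappik#igkufiz]

Rule 1: /t/ before /p/ (labial) → [p]
Rule 1: /d/ before /k/ (velar) → [g]
After rule 1: tappik#igkufiz
Rule 2: no segment meets the rule's conditions; no change.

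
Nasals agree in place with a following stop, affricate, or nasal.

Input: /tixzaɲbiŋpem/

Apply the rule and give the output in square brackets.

/ɲ/ before /b/ (labial) → [m]
/ŋ/ before /p/ (labial) → [m]

[tixzambimpem]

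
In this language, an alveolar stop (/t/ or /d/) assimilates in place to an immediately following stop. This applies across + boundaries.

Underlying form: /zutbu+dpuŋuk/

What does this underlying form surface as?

/t/ before /b/ (labial) → [p]
/d/ before /p/ (labial) → [b]

[zupbu+bpuŋuk]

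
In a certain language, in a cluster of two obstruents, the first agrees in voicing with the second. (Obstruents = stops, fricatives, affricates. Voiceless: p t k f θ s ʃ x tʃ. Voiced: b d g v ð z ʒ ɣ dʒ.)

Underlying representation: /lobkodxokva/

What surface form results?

[lopkotxogva]

/b/ before /k/ (voiceless) → [p]
/d/ before /x/ (voiceless) → [t]
/k/ before /v/ (voiced) → [g]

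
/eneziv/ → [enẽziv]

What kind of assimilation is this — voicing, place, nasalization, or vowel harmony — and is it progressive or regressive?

nasalization, progressive

/e/→[ẽ].
Each target copies a feature from the preceding segment, so the direction is progressive.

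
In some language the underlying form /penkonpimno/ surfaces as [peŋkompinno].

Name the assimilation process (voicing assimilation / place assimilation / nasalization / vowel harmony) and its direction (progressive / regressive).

place assimilation, regressive

/n/→[ŋ] /n/→[m] /m/→[n].
Each target copies a feature from the following segment, so the direction is regressive.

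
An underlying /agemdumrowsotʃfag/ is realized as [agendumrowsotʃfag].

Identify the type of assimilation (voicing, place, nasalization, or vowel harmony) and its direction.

place assimilation, regressive

/m/→[n].
Each target copies a feature from the following segment, so the direction is regressive.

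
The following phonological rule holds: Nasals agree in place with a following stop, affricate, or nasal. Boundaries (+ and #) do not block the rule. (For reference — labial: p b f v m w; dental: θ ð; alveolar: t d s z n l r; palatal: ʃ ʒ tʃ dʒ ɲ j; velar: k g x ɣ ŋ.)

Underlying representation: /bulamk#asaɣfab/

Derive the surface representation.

/m/ before /k/ (velar) → [ŋ]

[bulaŋk#asaɣfab]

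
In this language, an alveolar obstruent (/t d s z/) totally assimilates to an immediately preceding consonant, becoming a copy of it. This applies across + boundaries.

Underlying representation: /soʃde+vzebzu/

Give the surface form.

[soʃʃe+vvebbu]

/d/ after /ʃ/ → [ʃ] (total assimilation)
/z/ after /v/ → [v] (total assimilation)
/z/ after /b/ → [b] (total assimilation)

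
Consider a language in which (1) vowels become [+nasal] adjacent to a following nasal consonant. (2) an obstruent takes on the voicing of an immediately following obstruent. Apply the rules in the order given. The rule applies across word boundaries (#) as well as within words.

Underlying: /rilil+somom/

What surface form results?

Rule 1: /o/ before nasal /m/ → [õ]
Rule 1: /o/ before nasal /m/ → [õ]
After rule 1: rilil+sõmõm
Rule 2: no segment meets the rule's conditions; no change.

[rilil+sõmõm]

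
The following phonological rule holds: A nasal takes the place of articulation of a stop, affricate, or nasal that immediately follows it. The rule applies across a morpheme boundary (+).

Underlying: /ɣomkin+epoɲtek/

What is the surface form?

/m/ before /k/ (velar) → [ŋ]
/ɲ/ before /t/ (alveolar) → [n]

[ɣoŋkin+epontek]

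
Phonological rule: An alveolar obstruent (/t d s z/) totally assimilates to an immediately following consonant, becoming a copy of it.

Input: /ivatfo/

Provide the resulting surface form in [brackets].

/t/ before /f/ → [f] (total assimilation)

[ivaffo]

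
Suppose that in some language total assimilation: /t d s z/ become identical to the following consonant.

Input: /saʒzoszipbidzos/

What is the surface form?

/s/ before /z/ → [z] (total assimilation)
/d/ before /z/ → [z] (total assimilation)

[saʒzozzipbizzos]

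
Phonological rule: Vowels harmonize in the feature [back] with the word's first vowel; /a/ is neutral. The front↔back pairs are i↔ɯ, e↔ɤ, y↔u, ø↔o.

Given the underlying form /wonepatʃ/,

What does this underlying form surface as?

[wonɤpatʃ]

/e/ harmonizes with /o/ ([+back]) → [ɤ]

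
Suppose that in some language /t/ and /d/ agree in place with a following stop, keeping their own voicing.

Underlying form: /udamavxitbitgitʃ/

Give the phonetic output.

[udamavxipbikgitʃ]

/t/ before /b/ (labial) → [p]
/t/ before /g/ (velar) → [k]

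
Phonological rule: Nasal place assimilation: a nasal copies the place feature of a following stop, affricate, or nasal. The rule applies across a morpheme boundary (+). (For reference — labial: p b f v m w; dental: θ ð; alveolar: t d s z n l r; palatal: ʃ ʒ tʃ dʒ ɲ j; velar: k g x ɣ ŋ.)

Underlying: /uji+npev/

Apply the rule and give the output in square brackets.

[uji+mpev]

/n/ before /p/ (labial) → [m]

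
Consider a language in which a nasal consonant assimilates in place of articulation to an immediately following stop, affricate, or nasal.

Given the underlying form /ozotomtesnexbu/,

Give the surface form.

/m/ before /t/ (alveolar) → [n]

[ozotontesnexbu]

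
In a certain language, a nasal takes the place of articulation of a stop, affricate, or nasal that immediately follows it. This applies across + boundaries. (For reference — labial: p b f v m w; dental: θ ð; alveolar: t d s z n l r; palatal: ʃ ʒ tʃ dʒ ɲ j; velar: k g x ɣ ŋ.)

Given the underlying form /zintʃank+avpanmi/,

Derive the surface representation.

[ziɲtʃaŋk+avpammi]

/n/ before /tʃ/ (palatal) → [ɲ]
/n/ before /k/ (velar) → [ŋ]
/n/ before /m/ (labial) → [m]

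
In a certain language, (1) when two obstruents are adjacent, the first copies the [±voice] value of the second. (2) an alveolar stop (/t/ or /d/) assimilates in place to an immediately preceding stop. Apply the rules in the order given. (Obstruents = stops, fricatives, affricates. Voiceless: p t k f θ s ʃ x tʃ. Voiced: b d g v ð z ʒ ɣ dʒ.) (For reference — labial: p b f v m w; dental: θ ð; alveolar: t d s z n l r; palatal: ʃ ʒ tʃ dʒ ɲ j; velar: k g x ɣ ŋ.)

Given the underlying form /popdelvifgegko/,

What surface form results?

Rule 1: /p/ before /d/ (voiced) → [b]
Rule 1: /f/ before /g/ (voiced) → [v]
Rule 1: /g/ before /k/ (voiceless) → [k]
After rule 1: pobdelvivgekko
Rule 2: /d/ after /b/ (labial) → [b]

[pobbelvivgekko]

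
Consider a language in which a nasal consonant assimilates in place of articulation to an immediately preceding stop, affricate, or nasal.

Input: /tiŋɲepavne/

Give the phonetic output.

/ɲ/ after /ŋ/ (velar) → [ŋ]

[tiŋŋepavne]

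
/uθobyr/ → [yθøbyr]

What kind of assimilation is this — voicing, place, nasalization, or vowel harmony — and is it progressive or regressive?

/u/→[y] /o/→[ø].
Vowels agree with the last vowel, so the harmony is regressive.

vowel harmony, regressive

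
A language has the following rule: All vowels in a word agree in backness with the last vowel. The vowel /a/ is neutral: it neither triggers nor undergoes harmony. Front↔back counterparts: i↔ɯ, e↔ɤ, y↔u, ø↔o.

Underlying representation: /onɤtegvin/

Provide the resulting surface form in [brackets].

[ønetegvin]

/o/ harmonizes with /i/ ([-back]) → [ø]
/ɤ/ harmonizes with /i/ ([-back]) → [e]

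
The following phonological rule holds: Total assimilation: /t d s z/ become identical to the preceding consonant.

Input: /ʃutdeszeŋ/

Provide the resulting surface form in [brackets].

/d/ after /t/ → [t] (total assimilation)
/z/ after /s/ → [s] (total assimilation)

[ʃuttesseŋ]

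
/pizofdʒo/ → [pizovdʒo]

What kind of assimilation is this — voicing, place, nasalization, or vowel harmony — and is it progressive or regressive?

/f/→[v].
Each target copies a feature from the following segment, so the direction is regressive.

voicing assimilation, regressive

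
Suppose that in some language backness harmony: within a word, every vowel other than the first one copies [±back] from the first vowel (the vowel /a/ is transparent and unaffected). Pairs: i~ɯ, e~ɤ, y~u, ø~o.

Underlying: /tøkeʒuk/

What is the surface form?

[tøkeʒyk]

/u/ harmonizes with /ø/ ([-back]) → [y]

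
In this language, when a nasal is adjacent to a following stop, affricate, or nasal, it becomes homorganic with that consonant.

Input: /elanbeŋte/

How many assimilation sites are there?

2

/n/ before /b/ (labial) → [m]
/ŋ/ before /t/ (alveolar) → [n]
2 segments change.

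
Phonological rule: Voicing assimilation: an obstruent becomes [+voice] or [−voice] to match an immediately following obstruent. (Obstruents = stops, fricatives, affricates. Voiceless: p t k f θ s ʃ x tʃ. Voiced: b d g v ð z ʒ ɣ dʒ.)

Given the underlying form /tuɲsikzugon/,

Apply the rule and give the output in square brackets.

/k/ before /z/ (voiced) → [g]

[tuɲsigzugon]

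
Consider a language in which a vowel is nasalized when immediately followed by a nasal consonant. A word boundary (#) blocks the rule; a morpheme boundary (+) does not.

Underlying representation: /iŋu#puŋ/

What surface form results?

[ĩŋu#pũŋ]

/i/ before nasal /ŋ/ → [ĩ]
/u/ before nasal /ŋ/ → [ũ]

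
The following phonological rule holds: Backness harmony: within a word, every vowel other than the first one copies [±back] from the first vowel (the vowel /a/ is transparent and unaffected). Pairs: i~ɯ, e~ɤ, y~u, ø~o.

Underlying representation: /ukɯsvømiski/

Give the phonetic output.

/ø/ harmonizes with /u/ ([+back]) → [o]
/i/ harmonizes with /u/ ([+back]) → [ɯ]
/i/ harmonizes with /u/ ([+back]) → [ɯ]

[ukɯsvomɯskɯ]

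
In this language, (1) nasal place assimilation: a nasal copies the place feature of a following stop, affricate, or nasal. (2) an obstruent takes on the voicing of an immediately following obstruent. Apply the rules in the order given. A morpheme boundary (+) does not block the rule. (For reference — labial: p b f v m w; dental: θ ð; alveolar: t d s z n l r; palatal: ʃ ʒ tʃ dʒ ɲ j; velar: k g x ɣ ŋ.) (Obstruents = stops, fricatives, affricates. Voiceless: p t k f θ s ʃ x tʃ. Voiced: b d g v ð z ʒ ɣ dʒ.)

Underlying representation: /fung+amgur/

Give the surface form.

Rule 1: /n/ before /g/ (velar) → [ŋ]
Rule 1: /m/ before /g/ (velar) → [ŋ]
After rule 1: fuŋg+aŋgur
Rule 2: no segment meets the rule's conditions; no change.

[fuŋg+aŋgur]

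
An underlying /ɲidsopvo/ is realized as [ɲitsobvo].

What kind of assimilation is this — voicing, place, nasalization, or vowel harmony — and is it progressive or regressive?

voicing assimilation, regressive

/d/→[t] /p/→[b].
Each target copies a feature from the following segment, so the direction is regressive.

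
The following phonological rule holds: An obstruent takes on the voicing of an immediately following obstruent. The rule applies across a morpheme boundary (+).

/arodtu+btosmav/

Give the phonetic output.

[arottu+ptosmav]

/d/ before /t/ (voiceless) → [t]
/b/ before /t/ (voiceless) → [p]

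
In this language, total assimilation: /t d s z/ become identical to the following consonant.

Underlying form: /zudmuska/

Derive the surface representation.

/d/ before /m/ → [m] (total assimilation)
/s/ before /k/ → [k] (total assimilation)

[zummukka]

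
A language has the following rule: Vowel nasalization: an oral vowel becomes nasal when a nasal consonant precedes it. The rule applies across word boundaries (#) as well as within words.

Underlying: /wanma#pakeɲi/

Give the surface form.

/a/ after nasal /m/ → [ã]
/i/ after nasal /ɲ/ → [ĩ]

[wanmã#pakeɲĩ]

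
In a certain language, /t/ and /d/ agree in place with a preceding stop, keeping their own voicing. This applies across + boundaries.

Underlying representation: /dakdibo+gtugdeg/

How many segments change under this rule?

3

/d/ after /k/ (velar) → [g]
/t/ after /g/ (velar) → [k]
/d/ after /g/ (velar) → [g]
3 segments change.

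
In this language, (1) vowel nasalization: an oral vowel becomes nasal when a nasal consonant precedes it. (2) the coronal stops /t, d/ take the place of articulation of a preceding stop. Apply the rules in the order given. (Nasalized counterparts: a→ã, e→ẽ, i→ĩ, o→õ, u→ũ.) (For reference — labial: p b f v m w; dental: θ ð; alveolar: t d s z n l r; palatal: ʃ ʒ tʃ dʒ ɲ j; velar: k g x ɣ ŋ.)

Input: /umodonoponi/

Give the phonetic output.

Rule 1: /o/ after nasal /m/ → [õ]
Rule 1: /o/ after nasal /n/ → [õ]
Rule 1: /i/ after nasal /n/ → [ĩ]
After rule 1: umõdonõponĩ
Rule 2: no segment meets the rule's conditions; no change.

[umõdonõponĩ]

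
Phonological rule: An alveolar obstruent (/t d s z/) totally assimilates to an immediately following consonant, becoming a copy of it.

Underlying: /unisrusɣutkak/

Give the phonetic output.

/s/ before /r/ → [r] (total assimilation)
/s/ before /ɣ/ → [ɣ] (total assimilation)
/t/ before /k/ → [k] (total assimilation)

[unirruɣɣukkak]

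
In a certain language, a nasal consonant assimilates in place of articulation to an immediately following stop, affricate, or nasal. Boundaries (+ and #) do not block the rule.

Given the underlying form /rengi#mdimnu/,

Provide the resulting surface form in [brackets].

[reŋgi#ndinnu]

/n/ before /g/ (velar) → [ŋ]
/m/ before /d/ (alveolar) → [n]
/m/ before /n/ (alveolar) → [n]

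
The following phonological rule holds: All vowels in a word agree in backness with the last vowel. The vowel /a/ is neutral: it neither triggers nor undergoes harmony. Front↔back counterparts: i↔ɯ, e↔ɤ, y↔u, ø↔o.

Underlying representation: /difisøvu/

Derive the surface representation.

/i/ harmonizes with /u/ ([+back]) → [ɯ]
/i/ harmonizes with /u/ ([+back]) → [ɯ]
/ø/ harmonizes with /u/ ([+back]) → [o]

[dɯfɯsovu]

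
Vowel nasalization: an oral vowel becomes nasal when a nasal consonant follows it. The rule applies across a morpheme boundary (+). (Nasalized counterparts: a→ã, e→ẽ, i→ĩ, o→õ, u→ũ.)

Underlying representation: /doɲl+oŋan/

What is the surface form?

/o/ before nasal /ɲ/ → [õ]
/o/ before nasal /ŋ/ → [õ]
/a/ before nasal /n/ → [ã]

[dõɲl+õŋãn]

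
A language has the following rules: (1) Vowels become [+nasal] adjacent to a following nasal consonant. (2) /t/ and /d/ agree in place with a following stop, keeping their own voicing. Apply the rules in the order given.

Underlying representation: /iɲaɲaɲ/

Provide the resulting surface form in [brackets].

Rule 1: /i/ before nasal /ɲ/ → [ĩ]
Rule 1: /a/ before nasal /ɲ/ → [ã]
Rule 1: /a/ before nasal /ɲ/ → [ã]
After rule 1: ĩɲãɲãɲ
Rule 2: no segment meets the rule's conditions; no change.

[ĩɲãɲãɲ]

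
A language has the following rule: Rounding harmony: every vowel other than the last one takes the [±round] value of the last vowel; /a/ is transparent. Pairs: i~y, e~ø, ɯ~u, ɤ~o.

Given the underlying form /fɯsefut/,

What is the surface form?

[fusøfut]

/ɯ/ harmonizes with /u/ ([+round]) → [u]
/e/ harmonizes with /u/ ([+round]) → [ø]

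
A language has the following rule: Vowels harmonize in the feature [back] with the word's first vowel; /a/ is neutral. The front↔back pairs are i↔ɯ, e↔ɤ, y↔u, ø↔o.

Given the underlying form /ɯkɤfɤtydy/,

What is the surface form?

[ɯkɤfɤtudu]

/y/ harmonizes with /ɯ/ ([+back]) → [u]
/y/ harmonizes with /ɯ/ ([+back]) → [u]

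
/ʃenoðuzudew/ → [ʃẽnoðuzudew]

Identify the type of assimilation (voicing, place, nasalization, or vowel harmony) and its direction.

nasalization, regressive

/e/→[ẽ].
Each target copies a feature from the following segment, so the direction is regressive.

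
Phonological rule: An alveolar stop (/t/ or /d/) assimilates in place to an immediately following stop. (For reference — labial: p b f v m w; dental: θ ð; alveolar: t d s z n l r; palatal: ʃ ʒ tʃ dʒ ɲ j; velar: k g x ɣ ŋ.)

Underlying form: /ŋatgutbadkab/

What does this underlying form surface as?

/t/ before /g/ (velar) → [k]
/t/ before /b/ (labial) → [p]
/d/ before /k/ (velar) → [g]

[ŋakgupbagkab]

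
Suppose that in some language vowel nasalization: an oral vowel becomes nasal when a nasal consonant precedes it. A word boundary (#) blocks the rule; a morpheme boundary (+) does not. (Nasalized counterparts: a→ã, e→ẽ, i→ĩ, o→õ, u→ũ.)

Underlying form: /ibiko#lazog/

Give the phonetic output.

[ibiko#lazog]

no segment meets the rule's conditions; no change.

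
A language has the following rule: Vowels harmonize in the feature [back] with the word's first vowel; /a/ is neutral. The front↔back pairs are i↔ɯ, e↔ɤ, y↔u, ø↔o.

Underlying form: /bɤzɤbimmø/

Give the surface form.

/i/ harmonizes with /ɤ/ ([+back]) → [ɯ]
/ø/ harmonizes with /ɤ/ ([+back]) → [o]

[bɤzɤbɯmmo]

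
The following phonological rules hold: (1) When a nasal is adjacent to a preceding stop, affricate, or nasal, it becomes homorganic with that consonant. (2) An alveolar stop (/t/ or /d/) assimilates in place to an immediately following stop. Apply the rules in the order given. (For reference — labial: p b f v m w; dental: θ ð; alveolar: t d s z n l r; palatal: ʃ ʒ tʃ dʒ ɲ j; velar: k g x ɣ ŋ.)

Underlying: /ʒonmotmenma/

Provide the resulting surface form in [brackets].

[ʒonnotnenna]

Rule 1: /m/ after /n/ (alveolar) → [n]
Rule 1: /m/ after /t/ (alveolar) → [n]
Rule 1: /m/ after /n/ (alveolar) → [n]
After rule 1: ʒonnotnenna
Rule 2: no segment meets the rule's conditions; no change.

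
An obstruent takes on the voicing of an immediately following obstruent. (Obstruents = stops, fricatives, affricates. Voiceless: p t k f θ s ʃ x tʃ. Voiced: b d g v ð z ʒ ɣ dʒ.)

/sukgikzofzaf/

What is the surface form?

[suggigzovzaf]

/k/ before /g/ (voiced) → [g]
/k/ before /z/ (voiced) → [g]
/f/ before /z/ (voiced) → [v]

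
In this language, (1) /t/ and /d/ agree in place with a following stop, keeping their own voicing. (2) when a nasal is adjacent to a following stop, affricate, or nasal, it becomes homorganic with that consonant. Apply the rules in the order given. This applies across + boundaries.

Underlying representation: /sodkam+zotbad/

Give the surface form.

[sogkam+zopbad]

Rule 1: /d/ before /k/ (velar) → [g]
Rule 1: /t/ before /b/ (labial) → [p]
After rule 1: sogkam+zopbad
Rule 2: no segment meets the rule's conditions; no change.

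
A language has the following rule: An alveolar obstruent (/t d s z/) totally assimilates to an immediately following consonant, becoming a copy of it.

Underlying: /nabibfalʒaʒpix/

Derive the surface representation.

[nabibfalʒaʒpix]

no segment meets the rule's conditions; no change.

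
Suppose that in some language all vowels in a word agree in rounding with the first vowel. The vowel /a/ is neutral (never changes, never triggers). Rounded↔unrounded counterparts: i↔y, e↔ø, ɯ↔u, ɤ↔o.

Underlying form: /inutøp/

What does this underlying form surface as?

/u/ harmonizes with /i/ ([-round]) → [ɯ]
/ø/ harmonizes with /i/ ([-round]) → [e]

[inɯtep]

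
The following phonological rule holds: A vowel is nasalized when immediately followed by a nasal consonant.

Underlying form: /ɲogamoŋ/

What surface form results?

[ɲogãmõŋ]

/a/ before nasal /m/ → [ã]
/o/ before nasal /ŋ/ → [õ]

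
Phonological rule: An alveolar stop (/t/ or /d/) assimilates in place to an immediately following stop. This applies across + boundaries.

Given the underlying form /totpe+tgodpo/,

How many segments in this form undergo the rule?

/t/ before /p/ (labial) → [p]
/t/ before /g/ (velar) → [k]
/d/ before /p/ (labial) → [b]
3 segments change.

3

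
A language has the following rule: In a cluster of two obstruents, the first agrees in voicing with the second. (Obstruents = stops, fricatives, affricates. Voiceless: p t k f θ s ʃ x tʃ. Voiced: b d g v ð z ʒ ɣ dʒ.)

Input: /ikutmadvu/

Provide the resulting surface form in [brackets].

no segment meets the rule's conditions; no change.

[ikutmadvu]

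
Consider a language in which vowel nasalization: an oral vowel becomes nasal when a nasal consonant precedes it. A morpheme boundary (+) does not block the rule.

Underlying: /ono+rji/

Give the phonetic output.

/o/ after nasal /n/ → [õ]

[onõ+rji]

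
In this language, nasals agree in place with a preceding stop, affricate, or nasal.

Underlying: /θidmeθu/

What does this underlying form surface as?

/m/ after /d/ (alveolar) → [n]

[θidneθu]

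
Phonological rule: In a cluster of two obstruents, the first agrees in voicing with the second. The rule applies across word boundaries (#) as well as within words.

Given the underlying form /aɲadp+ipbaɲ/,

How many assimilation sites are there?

/d/ before /p/ (voiceless) → [t]
/p/ before /b/ (voiced) → [b]
2 segments change.

2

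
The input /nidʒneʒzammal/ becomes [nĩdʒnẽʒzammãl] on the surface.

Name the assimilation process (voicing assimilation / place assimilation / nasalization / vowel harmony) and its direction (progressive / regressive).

nasalization, progressive

/i/→[ĩ] /e/→[ẽ] /a/→[ã].
Each target copies a feature from the preceding segment, so the direction is progressive.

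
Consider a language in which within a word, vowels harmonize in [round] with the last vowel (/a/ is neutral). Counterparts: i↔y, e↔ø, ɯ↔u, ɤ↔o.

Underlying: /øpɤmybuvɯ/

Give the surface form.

/ø/ harmonizes with /ɯ/ ([-round]) → [e]
/y/ harmonizes with /ɯ/ ([-round]) → [i]
/u/ harmonizes with /ɯ/ ([-round]) → [ɯ]

[epɤmibɯvɯ]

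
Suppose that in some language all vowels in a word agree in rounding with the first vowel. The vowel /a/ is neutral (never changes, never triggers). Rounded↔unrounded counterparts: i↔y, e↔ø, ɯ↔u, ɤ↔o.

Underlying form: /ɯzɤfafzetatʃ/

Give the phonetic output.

no segment meets the rule's conditions; no change.

[ɯzɤfafzetatʃ]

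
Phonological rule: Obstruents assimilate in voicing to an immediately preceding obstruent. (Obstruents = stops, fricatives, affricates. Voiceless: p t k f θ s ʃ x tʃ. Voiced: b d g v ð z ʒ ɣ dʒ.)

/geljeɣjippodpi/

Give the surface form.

/p/ after /d/ (voiced) → [b]

[geljeɣjippodbi]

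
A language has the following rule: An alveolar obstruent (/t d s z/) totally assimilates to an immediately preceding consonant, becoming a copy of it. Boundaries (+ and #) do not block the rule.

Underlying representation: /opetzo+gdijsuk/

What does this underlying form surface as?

[opetto+ggijjuk]

/z/ after /t/ → [t] (total assimilation)
/d/ after /g/ → [g] (total assimilation)
/s/ after /j/ → [j] (total assimilation)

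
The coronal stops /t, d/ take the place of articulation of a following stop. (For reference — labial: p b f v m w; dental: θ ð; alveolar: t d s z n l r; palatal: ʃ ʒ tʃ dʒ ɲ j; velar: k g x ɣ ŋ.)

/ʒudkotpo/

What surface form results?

[ʒugkoppo]

/d/ before /k/ (velar) → [g]
/t/ before /p/ (labial) → [p]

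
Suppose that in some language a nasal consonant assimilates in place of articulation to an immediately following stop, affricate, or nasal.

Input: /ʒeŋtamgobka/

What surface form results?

[ʒentaŋgobka]

/ŋ/ before /t/ (alveolar) → [n]
/m/ before /g/ (velar) → [ŋ]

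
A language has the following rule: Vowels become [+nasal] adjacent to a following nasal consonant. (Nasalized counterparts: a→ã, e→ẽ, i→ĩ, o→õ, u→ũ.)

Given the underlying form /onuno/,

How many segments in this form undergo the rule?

/o/ before nasal /n/ → [õ]
/u/ before nasal /n/ → [ũ]
2 segments change.

2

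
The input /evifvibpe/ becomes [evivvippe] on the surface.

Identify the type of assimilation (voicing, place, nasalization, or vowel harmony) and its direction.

voicing assimilation, regressive

/f/→[v] /b/→[p].
Each target copies a feature from the following segment, so the direction is regressive.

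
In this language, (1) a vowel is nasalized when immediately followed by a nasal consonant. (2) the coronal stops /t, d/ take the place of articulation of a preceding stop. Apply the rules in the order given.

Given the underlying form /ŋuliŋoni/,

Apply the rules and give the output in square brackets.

[ŋulĩŋõni]

Rule 1: /i/ before nasal /ŋ/ → [ĩ]
Rule 1: /o/ before nasal /n/ → [õ]
After rule 1: ŋulĩŋõni
Rule 2: no segment meets the rule's conditions; no change.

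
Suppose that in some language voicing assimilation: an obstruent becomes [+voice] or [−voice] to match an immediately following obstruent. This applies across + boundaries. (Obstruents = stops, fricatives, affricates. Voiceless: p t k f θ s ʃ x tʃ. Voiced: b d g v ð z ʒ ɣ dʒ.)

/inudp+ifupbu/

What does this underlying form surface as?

/d/ before /p/ (voiceless) → [t]
/p/ before /b/ (voiced) → [b]

[inutp+ifubbu]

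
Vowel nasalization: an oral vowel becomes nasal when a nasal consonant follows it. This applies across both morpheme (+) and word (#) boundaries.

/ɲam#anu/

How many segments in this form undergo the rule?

/a/ before nasal /m/ → [ã]
/a/ before nasal /n/ → [ã]
2 segments change.

2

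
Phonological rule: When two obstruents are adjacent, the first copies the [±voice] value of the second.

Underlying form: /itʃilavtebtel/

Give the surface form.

/v/ before /t/ (voiceless) → [f]
/b/ before /t/ (voiceless) → [p]

[itʃilafteptel]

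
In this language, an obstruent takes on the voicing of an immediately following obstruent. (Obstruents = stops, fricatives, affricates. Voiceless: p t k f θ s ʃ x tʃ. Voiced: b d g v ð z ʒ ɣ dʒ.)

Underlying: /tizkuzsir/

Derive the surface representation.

[tiskussir]

/z/ before /k/ (voiceless) → [s]
/z/ before /s/ (voiceless) → [s]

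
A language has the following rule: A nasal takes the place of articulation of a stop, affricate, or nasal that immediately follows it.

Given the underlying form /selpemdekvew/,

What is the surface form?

/m/ before /d/ (alveolar) → [n]

[selpendekvew]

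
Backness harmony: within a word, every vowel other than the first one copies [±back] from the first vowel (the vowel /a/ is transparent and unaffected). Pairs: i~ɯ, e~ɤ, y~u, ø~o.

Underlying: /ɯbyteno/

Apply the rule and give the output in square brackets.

[ɯbutɤno]

/y/ harmonizes with /ɯ/ ([+back]) → [u]
/e/ harmonizes with /ɯ/ ([+back]) → [ɤ]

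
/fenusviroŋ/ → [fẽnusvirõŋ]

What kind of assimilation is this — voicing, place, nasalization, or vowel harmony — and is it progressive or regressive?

/e/→[ẽ] /o/→[õ].
Each target copies a feature from the following segment, so the direction is regressive.

nasalization, regressive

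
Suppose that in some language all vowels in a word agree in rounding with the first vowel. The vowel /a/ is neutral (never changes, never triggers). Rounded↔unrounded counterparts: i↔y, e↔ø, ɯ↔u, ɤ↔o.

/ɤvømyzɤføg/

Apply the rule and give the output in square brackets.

[ɤvemizɤfeg]

/ø/ harmonizes with /ɤ/ ([-round]) → [e]
/y/ harmonizes with /ɤ/ ([-round]) → [i]
/ø/ harmonizes with /ɤ/ ([-round]) → [e]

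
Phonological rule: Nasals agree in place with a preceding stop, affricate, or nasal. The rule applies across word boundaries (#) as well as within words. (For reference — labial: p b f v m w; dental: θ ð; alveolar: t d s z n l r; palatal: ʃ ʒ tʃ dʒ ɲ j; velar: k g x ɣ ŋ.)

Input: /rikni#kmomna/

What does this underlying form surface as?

[rikŋi#kŋomma]

/n/ after /k/ (velar) → [ŋ]
/m/ after /k/ (velar) → [ŋ]
/n/ after /m/ (labial) → [m]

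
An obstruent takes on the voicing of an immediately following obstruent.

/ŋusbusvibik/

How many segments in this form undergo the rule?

/s/ before /b/ (voiced) → [z]
/s/ before /v/ (voiced) → [z]
2 segments change.

2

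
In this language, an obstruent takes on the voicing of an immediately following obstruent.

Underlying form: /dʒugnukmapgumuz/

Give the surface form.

[dʒugnukmabgumuz]

/p/ before /g/ (voiced) → [b]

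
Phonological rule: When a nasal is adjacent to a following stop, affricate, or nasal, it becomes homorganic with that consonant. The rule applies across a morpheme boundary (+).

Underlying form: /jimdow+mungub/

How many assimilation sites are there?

/m/ before /d/ (alveolar) → [n]
/n/ before /g/ (velar) → [ŋ]
2 segments change.

2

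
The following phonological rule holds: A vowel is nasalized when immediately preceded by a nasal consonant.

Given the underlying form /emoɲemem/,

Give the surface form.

[emõɲẽmẽm]

/o/ after nasal /m/ → [õ]
/e/ after nasal /ɲ/ → [ẽ]
/e/ after nasal /m/ → [ẽ]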